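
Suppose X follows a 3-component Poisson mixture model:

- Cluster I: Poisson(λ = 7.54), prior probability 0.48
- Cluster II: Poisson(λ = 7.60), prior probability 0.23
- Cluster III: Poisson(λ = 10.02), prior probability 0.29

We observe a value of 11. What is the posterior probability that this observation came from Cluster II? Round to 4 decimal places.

0.1860

Apply Bayes' rule: the posterior for each component is proportional to its prior times its likelihood at x.
Component likelihoods at x = 11:
  p_I = e^(−7.54)·7.54^11/11! = 0.0596141
  p_II = e^(−7.60)·7.60^11/11! = 0.061257
  p_III = e^(−10.02)·10.02^11/11! = 0.113962
Multiply by the mixture weights:
  P(Z=I)·p_I = 0.48 × 0.0596141 = 0.0286147
  P(Z=II)·p_II = 0.23 × 0.061257 = 0.0140891
  P(Z=III)·p_III = 0.29 × 0.113962 = 0.0330489
Denominator: 0.0286147 + 0.0140891 + 0.0330489 = 0.0757527
P(Cluster II | data) ≈ 0.1860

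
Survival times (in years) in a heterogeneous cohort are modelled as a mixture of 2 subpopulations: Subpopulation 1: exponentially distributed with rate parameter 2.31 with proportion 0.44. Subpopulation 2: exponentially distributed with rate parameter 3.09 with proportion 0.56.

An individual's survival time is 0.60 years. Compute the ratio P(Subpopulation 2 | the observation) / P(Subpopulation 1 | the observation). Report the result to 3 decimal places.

Posterior odds = (w_i f_i(x)) / (w_j f_j(x)); the normalising sum cancels.
Exponential densities:
  L_1 = 0.57767
  L_2 = 0.483923
Posterior odds = (w_2·L_2) / (w_1·L_1) = (0.56·0.483923) / (0.44·0.57767) = 0.270997 / 0.254175 ≈ 1.066

1.066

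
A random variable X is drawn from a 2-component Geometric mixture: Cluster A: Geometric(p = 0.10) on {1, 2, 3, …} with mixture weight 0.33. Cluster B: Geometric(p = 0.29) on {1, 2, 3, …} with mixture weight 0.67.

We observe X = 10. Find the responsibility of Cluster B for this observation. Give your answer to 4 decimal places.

0.4107

By Bayes' theorem, P(k | x) = π_k f_k(x) / Σ_j π_j f_j(x).
Component likelihoods at x = 10:
  f_A = 0.10·(1−0.10)^9 = 0.10·0.38742 = 0.038742
  f_B = 0.29·(1−0.29)^9 = 0.29·0.0458485 = 0.0132961
Prior × likelihood for each component:
  π_A·f_A = 0.33 × 0.038742 = 0.0127849
  π_B·f_B = 0.67 × 0.0132961 = 0.00890836
Denominator: 0.0127849 + 0.00890836 = 0.0216932
So the posterior for Cluster B is 0.00890836 / 0.0216932 ≈ 0.4107.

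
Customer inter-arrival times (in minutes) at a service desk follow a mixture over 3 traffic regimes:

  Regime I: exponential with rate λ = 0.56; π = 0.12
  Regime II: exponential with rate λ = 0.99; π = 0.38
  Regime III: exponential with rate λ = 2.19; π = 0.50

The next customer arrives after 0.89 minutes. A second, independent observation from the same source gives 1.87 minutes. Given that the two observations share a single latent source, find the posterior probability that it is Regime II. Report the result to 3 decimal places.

0.639

Posterior ∝ prior × likelihood, so P(k | x) ∝ π_k f_k(x); normalise over all components.
Since both observations come from the same component, the likelihood for component k is f_k(x₁)·f_k(x₂).
  L_I = [0.340201] × [0.196515] = 0.0668545
  L_II = [0.410184] × [0.155463] = 0.0637682
  L_III = [0.311861] × [0.0364651] = 0.011372
Multiply by the mixture weights:
  π_I·L_I = 0.12 × 0.0668545 = 0.00802254
  π_II·L_II = 0.38 × 0.0637682 = 0.0242319
  π_III·L_III = 0.50 × 0.011372 = 0.00568602
Evidence: 0.00802254 + 0.0242319 + 0.00568602 = 0.0379405
P(Regime II | data) = 0.0242319 / 0.0379405 ≈ 0.639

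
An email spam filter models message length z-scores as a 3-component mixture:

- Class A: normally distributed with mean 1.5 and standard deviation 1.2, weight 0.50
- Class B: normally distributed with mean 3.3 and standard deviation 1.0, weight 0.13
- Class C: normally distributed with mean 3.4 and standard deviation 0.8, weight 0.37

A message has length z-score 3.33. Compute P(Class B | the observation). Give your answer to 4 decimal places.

Posterior ∝ prior × likelihood, so P(k | x) ∝ P(Z=k) f_k(x); normalise over all components.
Normal densities:
  L_A = (1/(1.2·√(2π)))·exp(−(3.33−1.5)²/(2·1.2²)) = 0.332452·exp(-1.16281) = 0.103926
  L_B = (1/(1.0·√(2π)))·exp(−(3.33−3.3)²/(2·1.0²)) = 0.398942·exp(-0.00045) = 0.398763
  L_C = (1/(0.8·√(2π)))·exp(−(3.33−3.4)²/(2·0.8²)) = 0.498678·exp(-0.00383) = 0.496772
Unnormalised posteriors:
  P(Z=A)·L_A = 0.50 × 0.103926 = 0.0519632
  P(Z=B)·L_B = 0.13 × 0.398763 = 0.0518392
  P(Z=C)·L_C = 0.37 × 0.496772 = 0.183806
Denominator: 0.0519632 + 0.0518392 + 0.183806 = 0.287608
P(Class B | data) = 0.0518392 / 0.287608 ≈ 0.1802

0.1802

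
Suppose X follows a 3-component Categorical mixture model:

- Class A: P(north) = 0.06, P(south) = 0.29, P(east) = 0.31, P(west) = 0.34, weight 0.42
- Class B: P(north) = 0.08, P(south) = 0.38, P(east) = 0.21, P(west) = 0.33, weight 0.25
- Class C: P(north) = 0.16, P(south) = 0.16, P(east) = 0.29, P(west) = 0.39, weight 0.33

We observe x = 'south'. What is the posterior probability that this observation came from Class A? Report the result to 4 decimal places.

P(component k | x) = π_k·f_k(x) / marginal(x), where marginal(x) = Σ_j π_j·f_j(x).
Categorical probabilities:
  f_A = 0.29
  f_B = 0.38
  f_C = 0.16
Weight by the priors:
  π_A·f_A = 0.42 × 0.29 = 0.1218
  π_B·f_B = 0.25 × 0.38 = 0.095
  π_C·f_C = 0.33 × 0.16 = 0.0528
Denominator: 0.1218 + 0.095 + 0.0528 = 0.2696
P(Class A | x) ≈ 0.4518

0.4518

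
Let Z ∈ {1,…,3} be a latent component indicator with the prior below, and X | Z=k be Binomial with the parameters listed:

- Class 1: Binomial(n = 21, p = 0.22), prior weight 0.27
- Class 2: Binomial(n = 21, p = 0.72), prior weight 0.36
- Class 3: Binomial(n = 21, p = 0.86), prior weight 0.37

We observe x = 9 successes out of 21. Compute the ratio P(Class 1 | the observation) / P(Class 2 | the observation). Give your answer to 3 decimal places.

Posterior odds = (π_i f_i(x)) / (π_j f_j(x)); the normalising sum cancels.
Evaluate each component's likelihood at the observed value:
  f_1 = 0.0179963
  f_2 = 0.00354922
  f_3 = 4.28811e-06
0.004859 / 0.00127772 ≈ 3.803

3.803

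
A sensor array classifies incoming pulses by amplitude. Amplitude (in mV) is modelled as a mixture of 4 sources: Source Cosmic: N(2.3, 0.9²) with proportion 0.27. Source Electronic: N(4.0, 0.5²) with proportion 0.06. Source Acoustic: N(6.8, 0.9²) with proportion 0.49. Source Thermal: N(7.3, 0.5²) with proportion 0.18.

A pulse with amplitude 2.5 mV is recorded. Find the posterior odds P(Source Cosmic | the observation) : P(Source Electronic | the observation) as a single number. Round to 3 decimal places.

219.554

Posterior odds = (P(Z=i) f_i(x)) / (P(Z=j) f_j(x)); the normalising sum cancels.
Evaluate each component's likelihood at the observed value:
  f_Cosmic = (1/(0.9·√(2π)))·exp(−(2.5−2.3)²/(2·0.9²)) = 0.443269·exp(-0.02469) = 0.432458
  f_Electronic = (1/(0.5·√(2π)))·exp(−(2.5−4.0)²/(2·0.5²)) = 0.797885·exp(-4.50000) = 0.0088637
  f_Acoustic = (1/(0.9·√(2π)))·exp(−(2.5−6.8)²/(2·0.9²)) = 0.443269·exp(-11.41358) = 4.89568e-06
  f_Thermal = (1/(0.5·√(2π)))·exp(−(2.5−7.3)²/(2·0.5²)) = 0.797885·exp(-46.08000) = 7.75622e-21
0.116764 / 0.000531822 ≈ 219.554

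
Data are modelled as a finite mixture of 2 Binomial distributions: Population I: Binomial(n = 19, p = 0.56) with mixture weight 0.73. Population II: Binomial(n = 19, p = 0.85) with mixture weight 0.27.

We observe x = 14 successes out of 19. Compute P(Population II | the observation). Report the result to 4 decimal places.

P(component k | x) = w_k·f_k(x) / marginal(x), where marginal(x) = Σ_j w_j·f_j(x).
Evaluate each component's likelihood at the observed value:
  L_I = C(19,14)·0.56^14·0.44^5 = 11628·0.000298286·0.0164916 = 0.0572006
  L_II = C(19,14)·0.85^14·0.15^5 = 11628·0.10277·7.59375e-05 = 0.0907457
Multiply by the mixture weights:
  w_I·L_I = 0.73 × 0.0572006 = 0.0417565
  w_II·L_II = 0.27 × 0.0907457 = 0.0245014
Evidence: 0.0417565 + 0.0245014 = 0.0662578
Responsibility of Population II: 0.0245014 / 0.0662578 ≈ 0.3698

0.3698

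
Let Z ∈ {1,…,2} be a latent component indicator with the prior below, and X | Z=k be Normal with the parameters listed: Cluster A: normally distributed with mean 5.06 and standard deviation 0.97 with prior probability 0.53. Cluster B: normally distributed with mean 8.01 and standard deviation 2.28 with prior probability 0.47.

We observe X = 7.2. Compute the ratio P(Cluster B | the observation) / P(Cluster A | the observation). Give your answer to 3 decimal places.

4.038

Only the two components matter; the odds are (P(Z=i) f_i(x)) / (P(Z=j) f_j(x)).
Normal densities:
  L_A = 0.0360767
  L_B = 0.164274
Odds = (0.47/0.53) × (0.164274/0.0360767) = 0.886792 × 4.55346 ≈ 4.038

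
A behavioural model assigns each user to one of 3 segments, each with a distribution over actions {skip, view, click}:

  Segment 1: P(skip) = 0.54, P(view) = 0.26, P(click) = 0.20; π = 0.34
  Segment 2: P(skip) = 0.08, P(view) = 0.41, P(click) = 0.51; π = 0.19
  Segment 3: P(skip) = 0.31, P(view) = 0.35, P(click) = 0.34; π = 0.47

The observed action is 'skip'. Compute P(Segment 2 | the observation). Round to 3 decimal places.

Apply Bayes' rule: the posterior for each component is proportional to its prior times its likelihood at x.
Evaluate each component's likelihood at the observed value:
  f_1 = 0.54
  f_2 = 0.08
  f_3 = 0.31
Multiply by the mixture weights:
  P(Z=1)·f_1 = 0.34 × 0.54 = 0.1836
  P(Z=2)·f_2 = 0.19 × 0.08 = 0.0152
  P(Z=3)·f_3 = 0.47 × 0.31 = 0.1457
Marginal: 0.1836 + 0.0152 + 0.1457 = 0.3445
So the posterior for Segment 2 is 0.0152 / 0.3445 ≈ 0.044.

0.044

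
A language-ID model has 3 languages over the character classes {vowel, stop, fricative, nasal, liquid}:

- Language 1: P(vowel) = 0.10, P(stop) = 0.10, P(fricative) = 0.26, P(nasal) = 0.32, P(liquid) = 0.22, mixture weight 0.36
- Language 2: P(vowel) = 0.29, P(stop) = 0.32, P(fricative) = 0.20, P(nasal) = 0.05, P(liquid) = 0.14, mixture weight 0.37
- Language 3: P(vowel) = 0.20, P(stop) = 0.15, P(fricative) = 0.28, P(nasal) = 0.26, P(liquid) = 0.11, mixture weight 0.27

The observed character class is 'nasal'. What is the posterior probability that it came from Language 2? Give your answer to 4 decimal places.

Apply Bayes' rule: the posterior for each component is proportional to its prior times its likelihood at x.
Categorical probabilities:
  p_1 = P(nasal | comp) = 0.32
  p_2 = P(nasal | comp) = 0.05
  p_3 = P(nasal | comp) = 0.26
Unnormalised posteriors:
  P(Z=1)·p_1 = 0.36 × 0.32 = 0.1152
  P(Z=2)·p_2 = 0.37 × 0.05 = 0.0185
  P(Z=3)·p_3 = 0.27 × 0.26 = 0.0702
Denominator: 0.1152 + 0.0185 + 0.0702 = 0.2039
Responsibility of Language 2: 0.0185 / 0.2039 ≈ 0.0907

0.0907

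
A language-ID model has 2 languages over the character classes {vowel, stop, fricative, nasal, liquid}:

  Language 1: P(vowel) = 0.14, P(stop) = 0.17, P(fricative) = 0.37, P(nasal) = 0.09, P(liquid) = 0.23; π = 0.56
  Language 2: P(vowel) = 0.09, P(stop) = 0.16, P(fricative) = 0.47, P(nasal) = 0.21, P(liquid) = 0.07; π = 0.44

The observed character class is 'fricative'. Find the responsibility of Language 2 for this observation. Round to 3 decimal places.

0.500

By Bayes' theorem, P(k | x) = π_k f_k(x) / Σ_j π_j f_j(x).
Categorical probabilities:
  f_1 = P(fricative | comp) = 0.37
  f_2 = P(fricative | comp) = 0.47
Prior × likelihood for each component:
  π_1·f_1 = 0.56 × 0.37 = 0.2072
  π_2·f_2 = 0.44 × 0.47 = 0.2068
Sum: 0.2072 + 0.2068 = 0.414
Responsibility of Language 2: 0.2068 / 0.414 ≈ 0.500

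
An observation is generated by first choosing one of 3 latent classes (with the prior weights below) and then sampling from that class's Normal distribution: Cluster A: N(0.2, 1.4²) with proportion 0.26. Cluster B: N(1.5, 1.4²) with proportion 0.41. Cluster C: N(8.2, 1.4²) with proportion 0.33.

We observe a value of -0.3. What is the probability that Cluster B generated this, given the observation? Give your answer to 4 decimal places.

0.4238

Posterior ∝ prior × likelihood, so P(k | x) ∝ w_k f_k(x); normalise over all components.
Evaluate each component's likelihood at the observed value:
  p_A = 0.267353
  p_B = 0.124688
  p_C = 2.81999e-09
Multiply by the mixture weights:
  w_A·p_A = 0.26 × 0.267353 = 0.0695117
  w_B·p_B = 0.41 × 0.124688 = 0.051122
  w_C·p_C = 0.33 × 2.81999e-09 = 9.30596e-10
Denominator: 0.0695117 + 0.051122 + 9.30596e-10 = 0.120634
Responsibility of Cluster B: 0.051122 / 0.120634 ≈ 0.4238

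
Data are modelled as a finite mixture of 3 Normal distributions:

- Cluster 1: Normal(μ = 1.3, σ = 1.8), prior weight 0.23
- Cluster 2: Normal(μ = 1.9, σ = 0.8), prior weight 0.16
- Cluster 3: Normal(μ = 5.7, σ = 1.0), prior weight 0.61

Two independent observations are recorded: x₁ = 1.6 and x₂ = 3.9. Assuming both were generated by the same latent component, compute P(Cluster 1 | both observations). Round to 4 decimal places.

By Bayes' theorem, P(k | x) = P(Z=k) f_k(x) / Σ_j P(Z=j) f_j(x).
Since both observations come from the same component, the likelihood for component k is f_k(x₁)·f_k(x₂).
  L_1 = [(1/(1.8·√(2π)))·exp(−(1.6−1.3)²/(2·1.8²)) = 0.221635·exp(-0.01389) = 0.218578] × [0.0780867] = 0.017068
  L_2 = [(1/(0.8·√(2π)))·exp(−(1.6−1.9)²/(2·0.8²)) = 0.498678·exp(-0.07031) = 0.464819] × [0.0219104] = 0.0101844
  L_3 = [(1/(1.0·√(2π)))·exp(−(1.6−5.7)²/(2·1.0²)) = 0.398942·exp(-8.40500) = 8.92617e-05] × [0.0789502] = 7.04722e-06
Prior × likelihood for each component:
  P(Z=1)·L_1 = 0.23 × 0.017068 = 0.00392564
  P(Z=2)·L_2 = 0.16 × 0.0101844 = 0.0016295
  P(Z=3)·L_3 = 0.61 × 7.04722e-06 = 4.29881e-06
Marginal: 0.00392564 + 0.0016295 + 4.29881e-06 = 0.00555944
P(Cluster 1 | x₁, x₂) ≈ 0.7061

0.7061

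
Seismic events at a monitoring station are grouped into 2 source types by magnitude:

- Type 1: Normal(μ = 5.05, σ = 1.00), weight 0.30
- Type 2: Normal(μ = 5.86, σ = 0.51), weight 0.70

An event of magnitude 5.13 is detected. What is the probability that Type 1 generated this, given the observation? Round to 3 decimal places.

0.378

The responsibility of component k is π_k f_k(x) divided by Σ_j π_j f_j(x).
Component likelihoods at x = 5.13:
  L_1 = (1/(1.00·√(2π)))·exp(−(5.13−5.05)²/(2·1.00²)) = 0.398942·exp(-0.00320) = 0.397668
  L_2 = (1/(0.51·√(2π)))·exp(−(5.13−5.86)²/(2·0.51²)) = 0.782240·exp(-1.02441) = 0.280829
Prior × likelihood for each component:
  π_1·L_1 = 0.30 × 0.397668 = 0.1193
  π_2·L_2 = 0.70 × 0.280829 = 0.196581
Evidence: 0.1193 + 0.196581 = 0.315881
P(Type 1 | 5.13) = 0.1193 / 0.315881 ≈ 0.378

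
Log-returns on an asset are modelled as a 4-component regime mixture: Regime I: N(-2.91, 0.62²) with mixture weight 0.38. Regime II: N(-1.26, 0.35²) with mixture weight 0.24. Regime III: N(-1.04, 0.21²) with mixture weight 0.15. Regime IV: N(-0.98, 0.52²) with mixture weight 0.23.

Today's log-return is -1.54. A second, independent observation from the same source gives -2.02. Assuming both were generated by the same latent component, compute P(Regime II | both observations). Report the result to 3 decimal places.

0.586

Posterior ∝ prior × likelihood, so P(k | x) ∝ P(Z=k) f_k(x); normalise over all components.
Since both observations come from the same component, the likelihood for component k is f_k(x₁)·f_k(x₂).
  p_I = [0.0560092] × [0.229648] = 0.0128624
  p_II = [0.82769] × [0.107887] = 0.0892973
  p_III = [0.111609] × [3.54574e-05] = 3.95734e-06
  p_IV = [0.429603] × [0.103829] = 0.0446052
Prior × likelihood for each component:
  P(Z=I)·p_I = 0.38 × 0.0128624 = 0.0048877
  P(Z=II)·p_II = 0.24 × 0.0892973 = 0.0214314
  P(Z=III)·p_III = 0.15 × 3.95734e-06 = 5.93602e-07
  P(Z=IV)·p_IV = 0.23 × 0.0446052 = 0.0102592
Sum: 0.0048877 + 0.0214314 + 5.93602e-07 + 0.0102592 = 0.0365788
So the posterior for Regime II is 0.0214314 / 0.0365788 ≈ 0.586.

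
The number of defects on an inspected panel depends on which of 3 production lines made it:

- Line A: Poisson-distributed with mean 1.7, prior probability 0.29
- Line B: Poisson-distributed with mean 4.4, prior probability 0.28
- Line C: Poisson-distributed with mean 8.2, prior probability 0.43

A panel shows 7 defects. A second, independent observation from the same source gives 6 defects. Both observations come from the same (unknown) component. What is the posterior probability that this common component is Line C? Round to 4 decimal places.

0.7152

Posterior ∝ prior × likelihood, so P(k | x) ∝ π_k f_k(x); normalise over all components.
Since both observations come from the same component, the likelihood for component k is f_k(x₁)·f_k(x₂).
  f_A = [e^(−1.7)·1.7^7/7! = 0.00148734] × [0.00612436] = 9.10902e-06
  f_B = [e^(−4.4)·4.4^7/7! = 0.0777754] × [0.123734] = 0.00962344
  f_C = [e^(−8.2)·8.2^7/7! = 0.135848] × [0.115967] = 0.0157539
Multiply by the mixture weights:
  π_A·f_A = 0.29 × 9.10902e-06 = 2.64162e-06
  π_B·f_B = 0.28 × 0.00962344 = 0.00269456
  π_C·f_C = 0.43 × 0.0157539 = 0.00677417
Evidence: 2.64162e-06 + 0.00269456 + 0.00677417 = 0.00947137
P(Line C | x) ≈ 0.7152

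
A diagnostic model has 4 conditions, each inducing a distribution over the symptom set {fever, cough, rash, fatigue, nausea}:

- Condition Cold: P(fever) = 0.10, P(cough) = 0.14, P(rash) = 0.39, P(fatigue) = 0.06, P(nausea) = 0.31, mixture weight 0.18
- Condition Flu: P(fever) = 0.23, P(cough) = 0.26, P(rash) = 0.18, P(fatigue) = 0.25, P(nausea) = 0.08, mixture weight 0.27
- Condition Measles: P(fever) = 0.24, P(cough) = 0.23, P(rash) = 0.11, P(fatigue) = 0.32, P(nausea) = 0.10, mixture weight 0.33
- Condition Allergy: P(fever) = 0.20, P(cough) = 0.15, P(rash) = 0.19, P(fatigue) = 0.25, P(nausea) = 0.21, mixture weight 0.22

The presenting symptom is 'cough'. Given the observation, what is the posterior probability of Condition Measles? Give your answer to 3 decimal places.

0.372

P(component k | x) = π_k·f_k(x) / marginal(x), where marginal(x) = Σ_j π_j·f_j(x).
Component likelihoods at x = 'cough':
  L_Cold = 0.14
  L_Flu = 0.26
  L_Measles = 0.23
  L_Allergy = 0.15
Prior × likelihood for each component:
  π_Cold·L_Cold = 0.18 × 0.14 = 0.0252
  π_Flu·L_Flu = 0.27 × 0.26 = 0.0702
  π_Measles·L_Measles = 0.33 × 0.23 = 0.0759
  π_Allergy·L_Allergy = 0.22 × 0.15 = 0.033
Normaliser: 0.0252 + 0.0702 + 0.0759 + 0.033 = 0.2043
P(Condition Measles | the observation) ≈ 0.372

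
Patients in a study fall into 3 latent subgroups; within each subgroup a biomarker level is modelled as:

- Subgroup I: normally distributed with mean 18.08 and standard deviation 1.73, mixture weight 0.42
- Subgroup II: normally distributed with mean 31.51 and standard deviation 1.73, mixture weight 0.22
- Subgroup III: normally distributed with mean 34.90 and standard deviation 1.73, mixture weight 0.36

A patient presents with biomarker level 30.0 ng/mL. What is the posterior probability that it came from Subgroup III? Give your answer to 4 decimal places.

0.0416

The responsibility of component k is π_k f_k(x) divided by Σ_j π_j f_j(x).
Normal densities:
  L_I = (1/(1.73·√(2π)))·exp(−(30.0−18.08)²/(2·1.73²)) = 0.230602·exp(-23.73724) = 1.13216e-11
  L_II = (1/(1.73·√(2π)))·exp(−(30.0−31.51)²/(2·1.73²)) = 0.230602·exp(-0.38092) = 0.157555
  L_III = (1/(1.73·√(2π)))·exp(−(30.0−34.90)²/(2·1.73²)) = 0.230602·exp(-4.01116) = 0.00417676
Prior × likelihood for each component:
  π_I·L_I = 0.42 × 1.13216e-11 = 4.75509e-12
  π_II·L_II = 0.22 × 0.157555 = 0.0346622
  π_III·L_III = 0.36 × 0.00417676 = 0.00150363
Sum: 4.75509e-12 + 0.0346622 + 0.00150363 = 0.0361658
So the posterior for Subgroup III is 0.00150363 / 0.0361658 ≈ 0.0416.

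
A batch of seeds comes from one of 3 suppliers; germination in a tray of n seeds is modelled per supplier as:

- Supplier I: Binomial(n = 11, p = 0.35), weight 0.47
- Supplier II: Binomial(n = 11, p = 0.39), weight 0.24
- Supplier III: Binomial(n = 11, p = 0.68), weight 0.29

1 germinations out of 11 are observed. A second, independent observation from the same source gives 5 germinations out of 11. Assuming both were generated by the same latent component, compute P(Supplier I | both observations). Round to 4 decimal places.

0.7384

Posterior ∝ prior × likelihood, so P(k | x) ∝ w_k f_k(x); normalise over all components.
Since both observations come from the same component, the likelihood for component k is f_k(x₁)·f_k(x₂).
  f_I = [0.0518316] × [0.183005] = 0.00948542
  f_II = [0.0306024] × [0.214755] = 0.00657203
  f_III = [8.42173e-05] × [0.0721251] = 6.07418e-06
Multiply by the mixture weights:
  w_I·f_I = 0.47 × 0.00948542 = 0.00445815
  w_II·f_II = 0.24 × 0.00657203 = 0.00157729
  w_III·f_III = 0.29 × 6.07418e-06 = 1.76151e-06
Evidence: 0.00445815 + 0.00157729 + 1.76151e-06 = 0.0060372
Responsibility of Supplier I: 0.00445815 / 0.0060372 ≈ 0.7384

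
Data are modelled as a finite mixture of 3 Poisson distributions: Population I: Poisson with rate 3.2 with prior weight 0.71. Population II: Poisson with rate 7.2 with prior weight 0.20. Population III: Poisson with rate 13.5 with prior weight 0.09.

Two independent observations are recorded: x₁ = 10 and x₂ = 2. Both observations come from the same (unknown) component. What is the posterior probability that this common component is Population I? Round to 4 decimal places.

0.3853

P(component k | x) = w_k·f_k(x) / marginal(x), where marginal(x) = Σ_j w_j·f_j(x).
Since both observations come from the same component, the likelihood for component k is f_k(x₁)·f_k(x₂).
  p_I = [0.00126472] × [0.208702] = 0.00026395
  p_II = [0.0770268] × [0.0193515] = 0.00149058
  p_III = [0.0759625] × [0.000124929] = 9.48989e-06
Weight by the priors:
  w_I·p_I = 0.71 × 0.00026395 = 0.000187405
  w_II·p_II = 0.20 × 0.00149058 = 0.000298117
  w_III·p_III = 0.09 × 9.48989e-06 = 8.5409e-07
Marginal: 0.000187405 + 0.000298117 + 8.5409e-07 = 0.000486376
So the posterior for Population I is 0.000187405 / 0.000486376 ≈ 0.3853.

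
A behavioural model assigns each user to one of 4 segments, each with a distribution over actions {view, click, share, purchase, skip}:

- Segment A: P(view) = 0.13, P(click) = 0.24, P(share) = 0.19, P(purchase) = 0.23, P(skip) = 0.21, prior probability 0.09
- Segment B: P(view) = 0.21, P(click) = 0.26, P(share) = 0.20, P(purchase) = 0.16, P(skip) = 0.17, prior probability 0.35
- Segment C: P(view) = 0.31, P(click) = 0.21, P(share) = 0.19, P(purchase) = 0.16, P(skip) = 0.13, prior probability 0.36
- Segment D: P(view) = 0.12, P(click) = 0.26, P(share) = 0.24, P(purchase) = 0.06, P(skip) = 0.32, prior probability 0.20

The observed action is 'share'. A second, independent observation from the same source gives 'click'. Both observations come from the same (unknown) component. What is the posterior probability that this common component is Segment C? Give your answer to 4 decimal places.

The responsibility of component k is w_k f_k(x) divided by Σ_j w_j f_j(x).
Since both observations come from the same component, the likelihood for component k is f_k(x₁)·f_k(x₂).
  L_A = [0.19] × [0.24] = 0.0456
  L_B = [0.2] × [0.26] = 0.052
  L_C = [0.19] × [0.21] = 0.0399
  L_D = [0.24] × [0.26] = 0.0624
Prior × likelihood for each component:
  w_A·L_A = 0.09 × 0.0456 = 0.004104
  w_B·L_B = 0.35 × 0.052 = 0.0182
  w_C·L_C = 0.36 × 0.0399 = 0.014364
  w_D·L_D = 0.20 × 0.0624 = 0.01248
Marginal: 0.004104 + 0.0182 + 0.014364 + 0.01248 = 0.049148
P(Segment C | x) = 0.014364 / 0.049148 ≈ 0.2923

0.2923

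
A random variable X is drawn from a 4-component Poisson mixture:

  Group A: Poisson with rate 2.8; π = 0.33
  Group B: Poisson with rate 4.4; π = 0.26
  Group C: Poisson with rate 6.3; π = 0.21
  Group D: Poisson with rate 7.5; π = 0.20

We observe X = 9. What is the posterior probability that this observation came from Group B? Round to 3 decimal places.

Apply Bayes' rule: the posterior for each component is proportional to its prior times its likelihood at x.
Poisson probabilities:
  p_A = 0.0017727
  p_B = 0.020913
  p_C = 0.0791128
  p_D = 0.11444
Weight by the priors:
  π_A·p_A = 0.33 × 0.0017727 = 0.00058499
  π_B·p_B = 0.26 × 0.020913 = 0.00543737
  π_C·p_C = 0.21 × 0.0791128 = 0.0166137
  π_D·p_D = 0.20 × 0.11444 = 0.0228881
Normaliser: 0.00058499 + 0.00543737 + 0.0166137 + 0.0228881 = 0.0455241
P(Group B | the observation) = 0.00543737 / 0.0455241 ≈ 0.119

0.119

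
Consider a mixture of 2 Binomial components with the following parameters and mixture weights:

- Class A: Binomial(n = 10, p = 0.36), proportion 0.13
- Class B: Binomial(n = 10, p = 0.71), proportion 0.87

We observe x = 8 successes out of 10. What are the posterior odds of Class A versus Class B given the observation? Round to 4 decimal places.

0.0032

Only the two components matter; the odds are (π_i f_i(x)) / (π_j f_j(x)).
Evaluate each component's likelihood at the observed value:
  L_A = C(10,8)·0.36^8·0.64^2 = 45·0.000282111·0.4096 = 0.00519987
  L_B = C(10,8)·0.71^8·0.29^2 = 45·0.0645754·0.0841 = 0.244385
0.000675983 / 0.212615 ≈ 0.0032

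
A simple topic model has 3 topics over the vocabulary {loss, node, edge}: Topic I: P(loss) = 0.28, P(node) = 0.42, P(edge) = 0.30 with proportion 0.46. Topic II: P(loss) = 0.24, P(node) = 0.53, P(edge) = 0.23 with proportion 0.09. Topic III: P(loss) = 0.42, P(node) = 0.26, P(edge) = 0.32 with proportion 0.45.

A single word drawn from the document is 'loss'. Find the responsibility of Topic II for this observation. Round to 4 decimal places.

Apply Bayes' rule: the posterior for each component is proportional to its prior times its likelihood at x.
Evaluate each component's likelihood at the observed value:
  p_I = P(loss | comp) = 0.28
  p_II = P(loss | comp) = 0.24
  p_III = P(loss | comp) = 0.42
Weight by the priors:
  π_I·p_I = 0.46 × 0.28 = 0.1288
  π_II·p_II = 0.09 × 0.24 = 0.0216
  π_III·p_III = 0.45 × 0.42 = 0.189
Marginal: 0.1288 + 0.0216 + 0.189 = 0.3394
So the posterior for Topic II is 0.0216 / 0.3394 ≈ 0.0636.

0.0636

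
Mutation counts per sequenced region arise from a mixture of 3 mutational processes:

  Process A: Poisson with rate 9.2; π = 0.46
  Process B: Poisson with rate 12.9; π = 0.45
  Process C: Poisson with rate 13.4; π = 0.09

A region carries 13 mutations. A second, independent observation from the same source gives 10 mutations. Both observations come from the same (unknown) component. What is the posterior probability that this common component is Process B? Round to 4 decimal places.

0.5321

Apply Bayes' rule: the posterior for each component is proportional to its prior times its likelihood at x.
Since both observations come from the same component, the likelihood for component k is f_k(x₁)·f_k(x₂).
  f_A = [0.0548848] × [0.12095] = 0.00663832
  f_B = [0.109897] × [0.0878487] = 0.00965433
  f_C = [0.109279] × [0.0779361] = 0.00851677
Multiply by the mixture weights:
  w_A·f_A = 0.46 × 0.00663832 = 0.00305363
  w_B·f_B = 0.45 × 0.00965433 = 0.00434445
  w_C·f_C = 0.09 × 0.00851677 = 0.000766509
Sum: 0.00305363 + 0.00434445 + 0.000766509 = 0.00816459
So the posterior for Process B is 0.00434445 / 0.00816459 ≈ 0.5321.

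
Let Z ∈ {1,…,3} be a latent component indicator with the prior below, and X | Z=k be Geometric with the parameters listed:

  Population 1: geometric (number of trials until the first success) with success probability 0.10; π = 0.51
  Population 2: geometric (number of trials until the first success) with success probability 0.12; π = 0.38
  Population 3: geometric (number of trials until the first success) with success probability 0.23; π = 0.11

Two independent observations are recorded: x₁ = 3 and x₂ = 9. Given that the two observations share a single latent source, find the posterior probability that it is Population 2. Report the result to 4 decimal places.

P(component k | x) = P(Z=k)·f_k(x) / marginal(x), where marginal(x) = Σ_j P(Z=j)·f_j(x).
Since both observations come from the same component, the likelihood for component k is f_k(x₁)·f_k(x₂).
  f_1 = [0.10·(1−0.10)^2 = 0.10·0.81 = 0.081] × [0.0430467] = 0.00348678
  f_2 = [0.12·(1−0.12)^2 = 0.12·0.7744 = 0.092928] × [0.0431561] = 0.00401041
  f_3 = [0.23·(1−0.23)^2 = 0.23·0.5929 = 0.136367] × [0.0284219] = 0.00387581
Unnormalised posteriors:
  P(Z=1)·f_1 = 0.51 × 0.00348678 = 0.00177826
  P(Z=2)·f_2 = 0.38 × 0.00401041 = 0.00152396
  P(Z=3)·f_3 = 0.11 × 0.00387581 = 0.00042634
Sum: 0.00177826 + 0.00152396 + 0.00042634 = 0.00372856
Responsibility of Population 2: 0.00152396 / 0.00372856 ≈ 0.4087

0.4087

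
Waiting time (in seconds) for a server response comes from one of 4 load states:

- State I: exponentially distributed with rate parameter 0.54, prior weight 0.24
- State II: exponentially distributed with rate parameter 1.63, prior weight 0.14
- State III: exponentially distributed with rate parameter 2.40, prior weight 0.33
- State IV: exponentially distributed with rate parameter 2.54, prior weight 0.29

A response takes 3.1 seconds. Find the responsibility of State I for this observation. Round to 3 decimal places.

Posterior ∝ prior × likelihood, so P(k | x) ∝ P(Z=k) f_k(x); normalise over all components.
Evaluate each component's likelihood at the observed value:
  L_I = 0.101248
  L_II = 0.0104159
  L_III = 0.00140948
  L_IV = 0.000966494
Prior × likelihood for each component:
  P(Z=I)·L_I = 0.24 × 0.101248 = 0.0242994
  P(Z=II)·L_II = 0.14 × 0.0104159 = 0.00145823
  P(Z=III)·L_III = 0.33 × 0.00140948 = 0.00046513
  P(Z=IV)·L_IV = 0.29 × 0.000966494 = 0.000280283
Denominator: 0.0242994 + 0.00145823 + 0.00046513 + 0.000280283 = 0.0265031
P(State I | 3.1 seconds) = 0.0242994 / 0.0265031 ≈ 0.917

0.917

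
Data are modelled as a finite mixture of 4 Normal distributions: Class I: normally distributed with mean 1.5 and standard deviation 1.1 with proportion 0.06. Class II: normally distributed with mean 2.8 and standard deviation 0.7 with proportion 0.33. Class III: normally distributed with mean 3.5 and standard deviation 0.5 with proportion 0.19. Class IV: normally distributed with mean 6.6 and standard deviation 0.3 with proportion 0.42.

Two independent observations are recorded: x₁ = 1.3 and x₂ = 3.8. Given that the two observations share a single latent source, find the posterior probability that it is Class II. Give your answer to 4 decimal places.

0.8157

P(component k | x) = P(Z=k)·f_k(x) / marginal(x), where marginal(x) = Σ_j P(Z=j)·f_j(x).
Since both observations come from the same component, the likelihood for component k is f_k(x₁)·f_k(x₂).
  L_I = [(1/(1.1·√(2π)))·exp(−(1.3−1.5)²/(2·1.1²)) = 0.362675·exp(-0.01653) = 0.356729] × [0.0407541] = 0.0145382
  L_II = [(1/(0.7·√(2π)))·exp(−(1.3−2.8)²/(2·0.7²)) = 0.569918·exp(-2.29592) = 0.057373] × [0.205426] = 0.0117859
  L_III = [(1/(0.5·√(2π)))·exp(−(1.3−3.5)²/(2·0.5²)) = 0.797885·exp(-9.68000) = 4.98849e-05] × [0.666449] = 3.32458e-05
  L_IV = [(1/(0.3·√(2π)))·exp(−(1.3−6.6)²/(2·0.3²)) = 1.329808·exp(-156.05556) = 2.23729e-68] × [1.61381e-19] = 3.61055e-87
Multiply by the mixture weights:
  P(Z=I)·L_I = 0.06 × 0.0145382 = 0.000872291
  P(Z=II)·L_II = 0.33 × 0.0117859 = 0.00388934
  P(Z=III)·L_III = 0.19 × 3.32458e-05 = 6.3167e-06
  P(Z=IV)·L_IV = 0.42 × 3.61055e-87 = 1.51643e-87
Sum: 0.000872291 + 0.00388934 + 6.3167e-06 + 1.51643e-87 = 0.00476795
P(Class II | x₁, x₂) = 0.00388934 / 0.00476795 ≈ 0.8157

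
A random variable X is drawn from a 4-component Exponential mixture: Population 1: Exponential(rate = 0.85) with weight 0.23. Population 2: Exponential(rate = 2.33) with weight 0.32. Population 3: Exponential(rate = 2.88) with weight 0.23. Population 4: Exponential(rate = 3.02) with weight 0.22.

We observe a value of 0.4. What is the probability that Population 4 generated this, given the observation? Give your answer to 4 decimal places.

Posterior ∝ prior × likelihood, so P(k | x) ∝ P(Z=k) f_k(x); normalise over all components.
Component likelihoods at x = 0.4:
  f_1 = 0.605005
  f_2 = 0.917473
  f_3 = 0.910092
  f_4 = 0.902359
Multiply by the mixture weights:
  P(Z=1)·f_1 = 0.23 × 0.605005 = 0.139151
  P(Z=2)·f_2 = 0.32 × 0.917473 = 0.293591
  P(Z=3)·f_3 = 0.23 × 0.910092 = 0.209321
  P(Z=4)·f_4 = 0.22 × 0.902359 = 0.198519
Normaliser: 0.139151 + 0.293591 + 0.209321 + 0.198519 = 0.840583
P(Population 4 | x) ≈ 0.2362

0.2362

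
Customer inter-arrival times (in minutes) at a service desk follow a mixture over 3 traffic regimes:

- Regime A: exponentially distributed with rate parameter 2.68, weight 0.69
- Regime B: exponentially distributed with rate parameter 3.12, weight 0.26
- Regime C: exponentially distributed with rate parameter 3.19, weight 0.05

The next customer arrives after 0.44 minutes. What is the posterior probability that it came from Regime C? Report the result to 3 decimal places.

Apply Bayes' rule: the posterior for each component is proportional to its prior times its likelihood at x.
Component likelihoods at x = 0.44 minutes:
  p_A = 0.824166
  p_B = 0.790597
  p_C = 0.783817
Multiply by the mixture weights:
  P(Z=A)·p_A = 0.69 × 0.824166 = 0.568675
  P(Z=B)·p_B = 0.26 × 0.790597 = 0.205555
  P(Z=C)·p_C = 0.05 × 0.783817 = 0.0391909
Normaliser: 0.568675 + 0.205555 + 0.0391909 = 0.813421
P(Regime C | x) ≈ 0.048

0.048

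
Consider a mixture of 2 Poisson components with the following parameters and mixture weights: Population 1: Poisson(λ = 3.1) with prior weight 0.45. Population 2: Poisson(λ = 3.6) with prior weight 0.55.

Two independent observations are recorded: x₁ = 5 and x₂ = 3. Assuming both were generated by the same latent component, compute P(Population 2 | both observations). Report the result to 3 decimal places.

By Bayes' theorem, P(k | x) = P(Z=k) f_k(x) / Σ_j P(Z=j) f_j(x).
Since both observations come from the same component, the likelihood for component k is f_k(x₁)·f_k(x₂).
  f_1 = [0.107477] × [0.223677] = 0.02404
  f_2 = [0.13768] × [0.212469] = 0.0292528
Multiply by the mixture weights:
  P(Z=1)·f_1 = 0.45 × 0.02404 = 0.010818
  P(Z=2)·f_2 = 0.55 × 0.0292528 = 0.016089
Normaliser: 0.010818 + 0.016089 = 0.0269071
So the posterior for Population 2 is 0.016089 / 0.0269071 ≈ 0.598.

0.598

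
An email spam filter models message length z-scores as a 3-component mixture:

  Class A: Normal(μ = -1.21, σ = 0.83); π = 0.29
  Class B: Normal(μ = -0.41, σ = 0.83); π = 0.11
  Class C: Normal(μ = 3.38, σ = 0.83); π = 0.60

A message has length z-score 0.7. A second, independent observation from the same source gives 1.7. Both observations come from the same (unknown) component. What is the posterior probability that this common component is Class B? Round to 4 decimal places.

0.7925

Posterior ∝ prior × likelihood, so P(k | x) ∝ P(Z=k) f_k(x); normalise over all components.
Since both observations come from the same component, the likelihood for component k is f_k(x₁)·f_k(x₂).
  L_A = [(1/(0.83·√(2π)))·exp(−(0.7−-1.21)²/(2·0.83²)) = 0.480653·exp(-2.64777) = 0.0340345] × [0.00102947] = 3.50375e-05
  L_B = [(1/(0.83·√(2π)))·exp(−(0.7−-0.41)²/(2·0.83²)) = 0.480653·exp(-0.89425) = 0.196546] × [0.0189885] = 0.00373211
  L_C = [(1/(0.83·√(2π)))·exp(−(0.7−3.38)²/(2·0.83²)) = 0.480653·exp(-5.21295) = 0.00261744] × [0.0619708] = 0.000162205
Weight by the priors:
  P(Z=A)·L_A = 0.29 × 3.50375e-05 = 1.01609e-05
  P(Z=B)·L_B = 0.11 × 0.00373211 = 0.000410533
  P(Z=C)·L_C = 0.60 × 0.000162205 = 9.7323e-05
Evidence: 1.01609e-05 + 0.000410533 + 9.7323e-05 = 0.000518016
So the posterior for Class B is 0.000410533 / 0.000518016 ≈ 0.7925.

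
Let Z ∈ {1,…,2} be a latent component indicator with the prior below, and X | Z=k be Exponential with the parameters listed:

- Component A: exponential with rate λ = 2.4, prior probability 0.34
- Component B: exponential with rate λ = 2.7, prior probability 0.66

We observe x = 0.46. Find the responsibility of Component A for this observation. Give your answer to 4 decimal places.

0.3446

P(component k | x) = w_k·f_k(x) / marginal(x), where marginal(x) = Σ_j w_j·f_j(x).
Exponential densities:
  f_A = 2.4·e^(−2.4·0.46) = 2.4·e^(−1.1040) = 0.795701
  f_B = 2.7·e^(−2.7·0.46) = 2.7·e^(−1.2420) = 0.779776
Multiply by the mixture weights:
  w_A·f_A = 0.34 × 0.795701 = 0.270538
  w_B·f_B = 0.66 × 0.779776 = 0.514652
Marginal: 0.270538 + 0.514652 = 0.785191
So the posterior for Component A is 0.270538 / 0.785191 ≈ 0.3446.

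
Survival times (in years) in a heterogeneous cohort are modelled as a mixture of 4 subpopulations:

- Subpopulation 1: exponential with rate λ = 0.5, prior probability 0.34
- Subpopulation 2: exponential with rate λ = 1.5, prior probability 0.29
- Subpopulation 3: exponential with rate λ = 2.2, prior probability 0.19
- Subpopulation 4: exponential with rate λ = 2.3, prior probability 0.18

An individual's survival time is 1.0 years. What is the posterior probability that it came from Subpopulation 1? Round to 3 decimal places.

By Bayes' theorem, P(k | x) = w_k f_k(x) / Σ_j w_j f_j(x).
Evaluate each component's likelihood at the observed value:
  L_1 = 0.5·e^(−0.5·1.0) = 0.5·e^(−0.5000) = 0.303265
  L_2 = 1.5·e^(−1.5·1.0) = 1.5·e^(−1.5000) = 0.334695
  L_3 = 2.2·e^(−2.2·1.0) = 2.2·e^(−2.2000) = 0.243767
  L_4 = 2.3·e^(−2.3·1.0) = 2.3·e^(−2.3000) = 0.230595
Unnormalised posteriors:
  w_1·L_1 = 0.34 × 0.303265 = 0.10311
  w_2·L_2 = 0.29 × 0.334695 = 0.0970616
  w_3·L_3 = 0.19 × 0.243767 = 0.0463157
  w_4·L_4 = 0.18 × 0.230595 = 0.0415072
Normaliser: 0.10311 + 0.0970616 + 0.0463157 + 0.0415072 = 0.287995
Responsibility of Subpopulation 1: 0.10311 / 0.287995 ≈ 0.358

0.358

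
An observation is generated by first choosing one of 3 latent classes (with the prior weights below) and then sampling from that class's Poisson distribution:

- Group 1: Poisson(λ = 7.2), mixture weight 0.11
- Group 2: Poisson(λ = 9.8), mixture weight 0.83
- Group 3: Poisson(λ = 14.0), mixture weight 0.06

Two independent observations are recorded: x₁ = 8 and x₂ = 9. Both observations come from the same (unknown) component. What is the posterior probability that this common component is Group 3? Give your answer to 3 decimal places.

Apply Bayes' rule: the posterior for each component is proportional to its prior times its likelihood at x.
Since both observations come from the same component, the likelihood for component k is f_k(x₁)·f_k(x₂).
  f_1 = [e^(−7.2)·7.2^8/8! = 0.133727] × [0.106982] = 0.0143063
  f_2 = [e^(−9.8)·9.8^8/8! = 0.117004] × [0.127405] = 0.0149069
  f_3 = [e^(−14.0)·14.0^8/8! = 0.0304355] × [0.0473442] = 0.00144095
Prior × likelihood for each component:
  π_1·f_1 = 0.11 × 0.0143063 = 0.0015737
  π_2·f_2 = 0.83 × 0.0149069 = 0.0123727
  π_3·f_3 = 0.06 × 0.00144095 = 8.64567e-05
Evidence: 0.0015737 + 0.0123727 + 8.64567e-05 = 0.0140329
P(Group 3 | x₁, x₂) = 8.64567e-05 / 0.0140329 ≈ 0.006

0.006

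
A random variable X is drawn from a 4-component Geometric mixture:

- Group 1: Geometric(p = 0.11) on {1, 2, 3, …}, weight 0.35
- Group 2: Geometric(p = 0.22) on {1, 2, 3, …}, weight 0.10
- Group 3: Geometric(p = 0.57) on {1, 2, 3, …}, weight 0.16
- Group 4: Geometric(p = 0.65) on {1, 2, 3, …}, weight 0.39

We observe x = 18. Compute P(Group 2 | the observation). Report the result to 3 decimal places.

By Bayes' theorem, P(k | x) = π_k f_k(x) / Σ_j π_j f_j(x).
Geometric probabilities:
  f_1 = 0.0151713
  f_2 = 0.0032213
  f_3 = 3.34841e-07
  f_4 = 1.15364e-08
Prior × likelihood for each component:
  π_1·f_1 = 0.35 × 0.0151713 = 0.00530996
  π_2·f_2 = 0.10 × 0.0032213 = 0.00032213
  π_3·f_3 = 0.16 × 3.34841e-07 = 5.35746e-08
  π_4·f_4 = 0.39 × 1.15364e-08 = 4.49919e-09
Normaliser: 0.00530996 + 0.00032213 + 5.35746e-08 + 4.49919e-09 = 0.00563214
So the posterior for Group 2 is 0.00032213 / 0.00563214 ≈ 0.057.

0.057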